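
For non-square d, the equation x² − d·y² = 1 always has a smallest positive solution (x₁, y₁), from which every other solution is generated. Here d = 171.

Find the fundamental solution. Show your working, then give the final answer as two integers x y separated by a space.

[13; 13,26] for √171; ℓ=2 ⇒ convergent index 1
step 0: (13, 1)  from 13·(1,0) + (0,1)
step 1: (170, 13)  from 13·(13,1) + (1,0)
→ (170, 13).  Check: 170²=28900, 171·13²=28899, difference 1.

170 13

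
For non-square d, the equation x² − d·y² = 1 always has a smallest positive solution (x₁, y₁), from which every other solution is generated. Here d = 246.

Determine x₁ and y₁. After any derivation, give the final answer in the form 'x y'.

88805 5662

[15; 1,2,5,1,14,1,5,2,1,30] for √246; ℓ=10 ⇒ convergent index 9
a_0=15:  p_0=15·1+0=15,  q_0=15·0+1=1
a_1=1:  p_1=1·15+1=16,  q_1=1·1+0=1
a_2=2:  p_2=2·16+15=47,  q_2=2·1+1=3
a_3=5:  p_3=5·47+16=251,  q_3=5·3+1=16
…
a_5=14:  p_5=14·298+251=4423,  q_5=14·19+16=282
a_6=1:  p_6=1·4423+298=4721,  q_6=1·282+19=301
a_7=5:  p_7=5·4721+4423=28028,  q_7=5·301+282=1787
a_8=2:  p_8=2·28028+4721=60777,  q_8=2·1787+301=3875
a_9=1:  p_9=1·60777+28028=88805,  q_9=1·3875+1787=5662
fundamental: x₁=88805, y₁=5662  (since 7886328025 − 246·32058244 = 1)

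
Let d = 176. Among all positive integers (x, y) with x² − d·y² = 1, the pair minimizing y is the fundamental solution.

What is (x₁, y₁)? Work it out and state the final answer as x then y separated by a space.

199 15

d=176: √d = [13; 3,1,3,26] (ℓ=4, even), read p_3/q_3
step 0: (13, 1)  from 13·(1,0) + (0,1)
step 1: (40, 3)  from 3·(13,1) + (1,0)
step 2: (53, 4)  from 1·(40,3) + (13,1)
step 3: (199, 15)  from 3·(53,4) + (40,3)
fundamental: x₁=199, y₁=15  (since 39601 − 176·225 = 1)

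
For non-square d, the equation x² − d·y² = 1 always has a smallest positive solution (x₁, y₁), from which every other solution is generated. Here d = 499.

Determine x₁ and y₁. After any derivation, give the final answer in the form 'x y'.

[22; 2,1,21,1,2,44] for √499; ℓ=6 ⇒ convergent index 5
k=0  a_k=22  p_k/q_k = 22/1
k=1  a_k=2  p_k/q_k = 45/2
…
k=3  a_k=21  p_k/q_k = 1452/65
k=4  a_k=1  p_k/q_k = 1519/68
k=5  a_k=2  p_k/q_k = 4490/201
(x₁, y₁) = (4490, 201);  4490² − 499·201² = 1 ✓

4490 201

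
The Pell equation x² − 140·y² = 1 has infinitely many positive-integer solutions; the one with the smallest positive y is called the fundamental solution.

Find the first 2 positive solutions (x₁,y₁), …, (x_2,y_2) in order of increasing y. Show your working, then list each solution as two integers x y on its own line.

d=140: √d = [11; 1,4,1,22] (ℓ=4, even), read p_3/q_3
i=0: a=11 ⇒ p=11, q=1
i=1: a=1 ⇒ p=12, q=1
i=2: a=4 ⇒ p=59, q=5
i=3: a=1 ⇒ p=71, q=6
(x₁, y₁) = (71, 6);  71² − 140·6² = 1 ✓
k=2:  x_2 = 71·71+140·6·6 = 10081,  y_2 = 71·6+6·71 = 852

71 6
10081 852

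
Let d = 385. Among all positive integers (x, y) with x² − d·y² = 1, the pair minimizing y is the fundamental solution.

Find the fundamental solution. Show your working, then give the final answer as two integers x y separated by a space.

d=385: √d = [19; 1,1,1,1,1,…,1,1,38] (ℓ=16, even), read p_15/q_15
i=0: a=19 ⇒ p=19, q=1
i=1: a=1 ⇒ p=20, q=1
…
i=4: a=1 ⇒ p=98, q=5
i=5: a=1 ⇒ p=157, q=8
…
i=13: a=1 ⇒ p=36280, q=1849
i=14: a=1 ⇒ p=59551, q=3035
i=15: a=1 ⇒ p=95831, q=4884
fundamental: x₁=95831, y₁=4884  (since 9183580561 − 385·23853456 = 1)

95831 4884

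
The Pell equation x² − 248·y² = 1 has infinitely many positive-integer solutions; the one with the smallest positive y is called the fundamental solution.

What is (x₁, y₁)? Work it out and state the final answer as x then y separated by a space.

63 4

√248 → a₀=15, period (1,2,1,30); ℓ=4 even so k=3
k=0  a_k=15  p_k/q_k = 15/1
k=1  a_k=1  p_k/q_k = 16/1
k=2  a_k=2  p_k/q_k = 47/3
k=3  a_k=1  p_k/q_k = 63/4
→ (63, 4).  Check: 63²=3969, 248·4²=3968, difference 1.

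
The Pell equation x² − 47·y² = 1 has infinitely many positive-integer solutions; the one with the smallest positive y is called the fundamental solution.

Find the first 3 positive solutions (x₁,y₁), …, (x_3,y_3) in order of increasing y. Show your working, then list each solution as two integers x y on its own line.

48 7
4607 672
442224 64505

√47 → a₀=6, period (1,5,1,12); ℓ=4 even so k=3
a_0=6:  p_0=6·1+0=6,  q_0=6·0+1=1
…
a_2=5:  p_2=5·7+6=41,  q_2=5·1+1=6
a_3=1:  p_3=1·41+7=48,  q_3=1·6+1=7
(x₁, y₁) = (48, 7);  48² − 47·7² = 1 ✓
(x_2, y_2) = (48·48 + 47·7·7, 48·7 + 7·48) = (4607, 672)
(x_3, y_3) = (48·4607 + 47·7·672, 48·672 + 7·4607) = (442224, 64505)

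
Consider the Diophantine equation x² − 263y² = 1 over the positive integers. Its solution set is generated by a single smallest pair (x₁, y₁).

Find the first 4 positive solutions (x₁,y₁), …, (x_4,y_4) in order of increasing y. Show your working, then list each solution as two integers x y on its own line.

√263 = [16; 4,1,1,1,1,15,1,1,1,1,4,32, …], period ℓ=12 (even) → k=11
a_0=16:  p_0=16·1+0=16,  q_0=16·0+1=1
a_1=4:  p_1=4·16+1=65,  q_1=4·1+0=4
…
a_5=1:  p_5=1·227+146=373,  q_5=1·14+9=23
…
a_10=1:  p_10=1·18212+12017=30229,  q_10=1·1123+741=1864
a_11=4:  p_11=4·30229+18212=139128,  q_11=4·1864+1123=8579
fundamental: x₁=139128, y₁=8579  (since 19356600384 − 263·73599241 = 1)
n=2: (139128,8579)∘(139128,8579) = (139128·139128+263·8579·8579, 139128·8579+8579·139128) = (38713200767,2387158224)
n=3: (38713200767,2387158224)∘(139128,8579) = (139128·38713200767+263·8579·2387158224, 139128·2387158224+8579·38713200767) = (10772180392483224,664241098768765)
n=4: (10772180392483224,664241098768765)∘(139128,8579) = (139128·10772180392483224+263·8579·664241098768765, 139128·664241098768765+8579·10772180392483224) = (2997423827252098776577,184829071176614315616)

139128 8579
38713200767 2387158224
10772180392483224 664241098768765
2997423827252098776577 184829071176614315616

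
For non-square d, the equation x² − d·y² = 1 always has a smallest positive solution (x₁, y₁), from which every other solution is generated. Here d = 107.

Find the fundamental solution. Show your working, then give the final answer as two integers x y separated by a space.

962 93

[10; 2,1,9,1,2,20] for √107; ℓ=6 ⇒ convergent index 5
k=0  a_k=10  p_k/q_k = 10/1
…
k=3  a_k=9  p_k/q_k = 300/29
k=4  a_k=1  p_k/q_k = 331/32
k=5  a_k=2  p_k/q_k = 962/93
fundamental: x₁=962, y₁=93  (since 925444 − 107·8649 = 1)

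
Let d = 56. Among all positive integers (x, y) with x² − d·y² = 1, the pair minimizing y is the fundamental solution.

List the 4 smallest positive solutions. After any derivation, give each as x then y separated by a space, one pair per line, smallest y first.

15 2
449 60
13455 1798
403201 53880

d=56: √d = [7; 2,14] (ℓ=2, even), read p_1/q_1
i=0: a=7 ⇒ p=7, q=1
i=1: a=2 ⇒ p=15, q=2
(x₁, y₁) = (15, 2);  15² − 56·2² = 1 ✓
n=2: (15,2)∘(15,2) = (15·15+56·2·2, 15·2+2·15) = (449,60)
n=3: (449,60)∘(15,2) = (15·449+56·2·60, 15·60+2·449) = (13455,1798)
n=4: (13455,1798)∘(15,2) = (15·13455+56·2·1798, 15·1798+2·13455) = (403201,53880)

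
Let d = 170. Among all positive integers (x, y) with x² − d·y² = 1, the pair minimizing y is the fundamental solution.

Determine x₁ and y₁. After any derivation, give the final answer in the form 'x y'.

339 26

[13; 26] for √170; ℓ=1 ⇒ convergent index 1
k=0  a_k=13  p_k/q_k = 13/1
k=1  a_k=26  p_k/q_k = 339/26
fundamental: x₁=339, y₁=26  (since 114921 − 170·676 = 1)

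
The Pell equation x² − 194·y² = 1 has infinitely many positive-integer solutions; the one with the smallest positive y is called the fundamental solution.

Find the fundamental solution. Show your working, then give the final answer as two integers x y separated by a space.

195 14

√194 = [13; 1,12,1,26, …], period ℓ=4 (even) → k=3
step 0: (13, 1)  from 13·(1,0) + (0,1)
step 1: (14, 1)  from 1·(13,1) + (1,0)
step 2: (181, 13)  from 12·(14,1) + (13,1)
step 3: (195, 14)  from 1·(181,13) + (14,1)
→ (195, 14).  Check: 195²=38025, 194·14²=38024, difference 1.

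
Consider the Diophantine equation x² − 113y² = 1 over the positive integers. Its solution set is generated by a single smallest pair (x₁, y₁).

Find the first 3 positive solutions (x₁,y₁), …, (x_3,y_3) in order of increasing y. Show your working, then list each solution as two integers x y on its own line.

d=113: √d = [10; 1,1,1,2,2,1,1,1,20] (ℓ=9, odd), read p_17/q_17
i=0: a=10 ⇒ p=10, q=1
…
i=2: a=1 ⇒ p=21, q=2
…
i=4: a=2 ⇒ p=85, q=8
…
i=9: a=20 ⇒ p=16009, q=1506
i=10: a=1 ⇒ p=16785, q=1579
i=11: a=1 ⇒ p=32794, q=3085
i=12: a=1 ⇒ p=49579, q=4664
i=13: a=2 ⇒ p=131952, q=12413
i=14: a=2 ⇒ p=313483, q=29490
i=15: a=1 ⇒ p=445435, q=41903
i=16: a=1 ⇒ p=758918, q=71393
i=17: a=1 ⇒ p=1204353, q=113296
→ (1204353, 113296).  Check: 1204353²=1450466148609, 113·113296²=1450466148608, difference 1.
(1204353+113296√113)^2 = 2900932297217 + 272896754976√113
(1204353+113296√113)^3 = 6987493029899166849 + 657328051091107760√113

1204353 113296
2900932297217 272896754976
6987493029899166849 657328051091107760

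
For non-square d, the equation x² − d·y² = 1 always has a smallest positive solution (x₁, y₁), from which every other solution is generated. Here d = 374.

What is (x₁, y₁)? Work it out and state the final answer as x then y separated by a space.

√374 → a₀=19, period (2,1,18,1,2,38); ℓ=6 even so k=5
step 0: (19, 1)  from 19·(1,0) + (0,1)
…
step 2: (58, 3)  from 1·(39,2) + (19,1)
step 3: (1083, 56)  from 18·(58,3) + (39,2)
step 4: (1141, 59)  from 1·(1083,56) + (58,3)
step 5: (3365, 174)  from 2·(1141,59) + (1083,56)
fundamental: x₁=3365, y₁=174  (since 11323225 − 374·30276 = 1)

3365 174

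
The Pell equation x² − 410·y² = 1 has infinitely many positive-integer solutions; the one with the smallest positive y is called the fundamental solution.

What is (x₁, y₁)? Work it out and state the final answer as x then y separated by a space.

√410 = [20; 4,40, …], period ℓ=2 (even) → k=1
i=0: a=20 ⇒ p=20, q=1
i=1: a=4 ⇒ p=81, q=4
(x₁, y₁) = (81, 4);  81² − 410·4² = 1 ✓

81 4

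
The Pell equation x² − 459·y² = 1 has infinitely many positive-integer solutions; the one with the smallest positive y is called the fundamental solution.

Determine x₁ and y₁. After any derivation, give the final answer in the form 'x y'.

499850 23331

√459 = [21; 2,2,1,4,21,4,1,2,2,42, …], period ℓ=10 (even) → k=9
step 0: (21, 1)  from 21·(1,0) + (0,1)
…
step 4: (707, 33)  from 4·(150,7) + (107,5)
…
step 8: (212079, 9899)  from 2·(75692,3533) + (60695,2833)
step 9: (499850, 23331)  from 2·(212079,9899) + (75692,3533)
(x₁, y₁) = (499850, 23331);  499850² − 459·23331² = 1 ✓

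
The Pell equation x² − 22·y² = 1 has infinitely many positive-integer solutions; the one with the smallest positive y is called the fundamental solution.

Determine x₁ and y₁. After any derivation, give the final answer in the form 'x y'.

197 42

√22 = [4; 1,2,4,2,1,8, …], period ℓ=6 (even) → k=5
k=0  a_k=4  p_k/q_k = 4/1
k=1  a_k=1  p_k/q_k = 5/1
…
k=4  a_k=2  p_k/q_k = 136/29
k=5  a_k=1  p_k/q_k = 197/42
→ (197, 42).  Check: 197²=38809, 22·42²=38808, difference 1.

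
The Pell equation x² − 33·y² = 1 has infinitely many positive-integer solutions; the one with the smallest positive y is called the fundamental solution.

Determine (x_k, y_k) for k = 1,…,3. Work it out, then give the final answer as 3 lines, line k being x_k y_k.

23 4
1057 184
48599 8460

d=33: √d = [5; 1,2,1,10] (ℓ=4, even), read p_3/q_3
step 0: (5, 1)  from 5·(1,0) + (0,1)
step 1: (6, 1)  from 1·(5,1) + (1,0)
step 2: (17, 3)  from 2·(6,1) + (5,1)
step 3: (23, 4)  from 1·(17,3) + (6,1)
→ (23, 4).  Check: 23²=529, 33·4²=528, difference 1.
(x_2, y_2) = (23·23 + 33·4·4, 23·4 + 4·23) = (1057, 184)
(x_3, y_3) = (23·1057 + 33·4·184, 23·184 + 4·1057) = (48599, 8460)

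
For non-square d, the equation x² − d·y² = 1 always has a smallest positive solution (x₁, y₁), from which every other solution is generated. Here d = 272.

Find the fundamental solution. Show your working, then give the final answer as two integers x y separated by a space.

√272 → a₀=16, period (2,32); ℓ=2 even so k=1
k=0  a_k=16  p_k/q_k = 16/1
k=1  a_k=2  p_k/q_k = 33/2
(x₁, y₁) = (33, 2);  33² − 272·2² = 1 ✓

33 2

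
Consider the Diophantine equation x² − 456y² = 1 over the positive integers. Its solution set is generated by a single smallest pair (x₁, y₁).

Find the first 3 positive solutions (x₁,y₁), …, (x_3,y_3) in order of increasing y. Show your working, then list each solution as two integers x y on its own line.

1025 48
2101249 98400
4307559425 201719952

√456 → a₀=21, period (2,1,4,1,2,42); ℓ=6 even so k=5
i=0: a=21 ⇒ p=21, q=1
…
i=2: a=1 ⇒ p=64, q=3
i=3: a=4 ⇒ p=299, q=14
i=4: a=1 ⇒ p=363, q=17
i=5: a=2 ⇒ p=1025, q=48
→ (1025, 48).  Check: 1025²=1050625, 456·48²=1050624, difference 1.
n=2: (1025,48)∘(1025,48) = (1025·1025+456·48·48, 1025·48+48·1025) = (2101249,98400)
n=3: (2101249,98400)∘(1025,48) = (1025·2101249+456·48·98400, 1025·98400+48·2101249) = (4307559425,201719952)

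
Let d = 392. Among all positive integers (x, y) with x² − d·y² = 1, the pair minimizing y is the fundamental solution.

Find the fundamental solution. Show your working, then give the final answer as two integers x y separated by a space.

99 5

d=392: √d = [19; 1,3,1,38] (ℓ=4, even), read p_3/q_3
a_0=19:  p_0=19·1+0=19,  q_0=19·0+1=1
a_1=1:  p_1=1·19+1=20,  q_1=1·1+0=1
a_2=3:  p_2=3·20+19=79,  q_2=3·1+1=4
a_3=1:  p_3=1·79+20=99,  q_3=1·4+1=5
fundamental: x₁=99, y₁=5  (since 9801 − 392·25 = 1)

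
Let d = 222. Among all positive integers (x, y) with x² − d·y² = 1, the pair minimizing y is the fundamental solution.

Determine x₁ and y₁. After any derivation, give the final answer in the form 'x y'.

149 10

[14; 1,8,1,28] for √222; ℓ=4 ⇒ convergent index 3
a_0=14:  p_0=14·1+0=14,  q_0=14·0+1=1
a_1=1:  p_1=1·14+1=15,  q_1=1·1+0=1
a_2=8:  p_2=8·15+14=134,  q_2=8·1+1=9
a_3=1:  p_3=1·134+15=149,  q_3=1·9+1=10
fundamental: x₁=149, y₁=10  (since 22201 − 222·100 = 1)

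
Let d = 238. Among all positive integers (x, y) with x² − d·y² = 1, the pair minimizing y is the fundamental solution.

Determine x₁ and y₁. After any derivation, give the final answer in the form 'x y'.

11663 756

d=238: √d = [15; 2,2,1,14,1,2,2,30] (ℓ=8, even), read p_7/q_7
i=0: a=15 ⇒ p=15, q=1
i=1: a=2 ⇒ p=31, q=2
…
i=4: a=14 ⇒ p=1589, q=103
i=5: a=1 ⇒ p=1697, q=110
i=6: a=2 ⇒ p=4983, q=323
i=7: a=2 ⇒ p=11663, q=756
→ (11663, 756).  Check: 11663²=136025569, 238·756²=136025568, difference 1.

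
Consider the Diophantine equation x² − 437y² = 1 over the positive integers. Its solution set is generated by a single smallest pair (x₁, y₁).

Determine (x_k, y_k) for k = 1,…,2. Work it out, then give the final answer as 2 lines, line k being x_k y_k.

4599 220
42301601 2023560

[20; 1,9,2,9,1,40] for √437; ℓ=6 ⇒ convergent index 5
i=0: a=20 ⇒ p=20, q=1
…
i=2: a=9 ⇒ p=209, q=10
…
i=4: a=9 ⇒ p=4160, q=199
i=5: a=1 ⇒ p=4599, q=220
→ (4599, 220).  Check: 4599²=21150801, 437·220²=21150800, difference 1.
k=2:  x_2 = 4599·4599+437·220·220 = 42301601,  y_2 = 4599·220+220·4599 = 2023560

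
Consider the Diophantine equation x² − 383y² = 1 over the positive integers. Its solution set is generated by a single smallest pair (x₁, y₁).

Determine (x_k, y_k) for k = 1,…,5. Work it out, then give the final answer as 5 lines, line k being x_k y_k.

d=383: √d = [19; 1,1,3,19,3,1,1,38] (ℓ=8, even), read p_7/q_7
a_0=19:  p_0=19·1+0=19,  q_0=19·0+1=1
…
a_4=19:  p_4=19·137+39=2642,  q_4=19·7+2=135
…
a_6=1:  p_6=1·8063+2642=10705,  q_6=1·412+135=547
a_7=1:  p_7=1·10705+8063=18768,  q_7=1·547+412=959
→ (18768, 959).  Check: 18768²=352237824, 383·959²=352237823, difference 1.
n=2: (18768,959)∘(18768,959) = (18768·18768+383·959·959, 18768·959+959·18768) = (704475647,35997024)
n=3: (704475647,35997024)∘(18768,959) = (18768·704475647+383·959·35997024, 18768·35997024+959·704475647) = (26443197867024,1351184291905)
n=4: (26443197867024,1351184291905)∘(18768,959) = (18768·26443197867024+383·959·1351184291905, 18768·1351184291905+959·26443197867024) = (992571874432137217,50718053544949056)
n=5: (992571874432137217,50718053544949056)∘(18768,959) = (18768·992571874432137217+383·959·50718053544949056, 18768·50718053544949056+959·992571874432137217) = (37257177852241504710288,1903752856512023474111)

18768 959
704475647 35997024
26443197867024 1351184291905
992571874432137217 50718053544949056
37257177852241504710288 1903752856512023474111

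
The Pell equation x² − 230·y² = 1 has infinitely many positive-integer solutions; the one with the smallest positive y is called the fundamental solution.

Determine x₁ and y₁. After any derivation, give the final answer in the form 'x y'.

91 6

d=230: √d = [15; 6,30] (ℓ=2, even), read p_1/q_1
a_0=15:  p_0=15·1+0=15,  q_0=15·0+1=1
a_1=6:  p_1=6·15+1=91,  q_1=6·1+0=6
→ (91, 6).  Check: 91²=8281, 230·6²=8280, difference 1.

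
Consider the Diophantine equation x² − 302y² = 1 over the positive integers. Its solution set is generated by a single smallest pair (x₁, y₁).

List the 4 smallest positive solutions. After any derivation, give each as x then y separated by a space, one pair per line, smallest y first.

√302 → a₀=17, period (2,1,1,1,4,…,1,2,34); ℓ=16 even so k=15
a_0=17:  p_0=17·1+0=17,  q_0=17·0+1=1
…
a_3=1:  p_3=1·52+35=87,  q_3=1·3+2=5
…
a_14=1:  p_14=1·1042237+574956=1617193,  q_14=1·59974+33085=93059
a_15=2:  p_15=2·1617193+1042237=4276623,  q_15=2·93059+59974=246092
(x₁, y₁) = (4276623, 246092);  4276623² − 302·246092² = 1 ✓
(4276623+246092√302)^2 = 36579008568257 + 2104885414632√302
(4276623+246092√302)^3 = 312869258720405635599 + 18003602753159249380√302
(4276623+246092√302)^4 = 2676047735673238042056036097 + 153989243234046232237072848√302

4276623 246092
36579008568257 2104885414632
312869258720405635599 18003602753159249380
2676047735673238042056036097 153989243234046232237072848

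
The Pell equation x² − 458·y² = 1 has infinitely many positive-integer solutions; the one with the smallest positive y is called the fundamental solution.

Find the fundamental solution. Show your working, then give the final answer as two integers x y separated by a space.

22899 1070

d=458: √d = [21; 2,2,42] (ℓ=3, odd), read p_5/q_5
i=0: a=21 ⇒ p=21, q=1
…
i=2: a=2 ⇒ p=107, q=5
i=3: a=42 ⇒ p=4537, q=212
i=4: a=2 ⇒ p=9181, q=429
i=5: a=2 ⇒ p=22899, q=1070
→ (22899, 1070).  Check: 22899²=524364201, 458·1070²=524364200, difference 1.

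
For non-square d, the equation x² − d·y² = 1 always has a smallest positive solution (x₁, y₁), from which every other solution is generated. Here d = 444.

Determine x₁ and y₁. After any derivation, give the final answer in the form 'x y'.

√444 = [21; 14,42, …], period ℓ=2 (even) → k=1
i=0: a=21 ⇒ p=21, q=1
i=1: a=14 ⇒ p=295, q=14
(x₁, y₁) = (295, 14);  295² − 444·14² = 1 ✓

295 14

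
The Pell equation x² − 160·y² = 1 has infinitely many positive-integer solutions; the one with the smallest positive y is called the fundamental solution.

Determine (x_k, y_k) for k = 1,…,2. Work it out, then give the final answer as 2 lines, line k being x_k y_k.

√160 → a₀=12, period (1,1,1,5,1,1,1,24); ℓ=8 even so k=7
k=0  a_k=12  p_k/q_k = 12/1
k=1  a_k=1  p_k/q_k = 13/1
…
k=5  a_k=1  p_k/q_k = 253/20
k=6  a_k=1  p_k/q_k = 468/37
k=7  a_k=1  p_k/q_k = 721/57
fundamental: x₁=721, y₁=57  (since 519841 − 160·3249 = 1)
(721+57√160)^2 = 1039681 + 82194√160

721 57
1039681 82194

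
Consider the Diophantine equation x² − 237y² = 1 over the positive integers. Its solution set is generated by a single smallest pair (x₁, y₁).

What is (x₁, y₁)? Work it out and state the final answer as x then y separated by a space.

228151 14820

[15; 2,1,1,7,10,7,1,1,2,30] for √237; ℓ=10 ⇒ convergent index 9
k=0  a_k=15  p_k/q_k = 15/1
k=1  a_k=2  p_k/q_k = 31/2
k=2  a_k=1  p_k/q_k = 46/3
k=3  a_k=1  p_k/q_k = 77/5
k=4  a_k=7  p_k/q_k = 585/38
k=5  a_k=10  p_k/q_k = 5927/385
k=6  a_k=7  p_k/q_k = 42074/2733
k=7  a_k=1  p_k/q_k = 48001/3118
k=8  a_k=1  p_k/q_k = 90075/5851
k=9  a_k=2  p_k/q_k = 228151/14820
(x₁, y₁) = (228151, 14820);  228151² − 237·14820² = 1 ✓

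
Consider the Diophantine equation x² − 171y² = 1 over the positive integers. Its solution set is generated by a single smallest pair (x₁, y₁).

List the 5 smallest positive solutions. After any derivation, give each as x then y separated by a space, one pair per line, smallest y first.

√171 = [13; 13,26, …], period ℓ=2 (even) → k=1
k=0  a_k=13  p_k/q_k = 13/1
k=1  a_k=13  p_k/q_k = 170/13
fundamental: x₁=170, y₁=13  (since 28900 − 171·169 = 1)
(170+13√171)^2 = 57799 + 4420√171
(170+13√171)^3 = 19651490 + 1502787√171
(170+13√171)^4 = 6681448801 + 510943160√171
(170+13√171)^5 = 2271672940850 + 173719171613√171

170 13
57799 4420
19651490 1502787
6681448801 510943160
2271672940850 173719171613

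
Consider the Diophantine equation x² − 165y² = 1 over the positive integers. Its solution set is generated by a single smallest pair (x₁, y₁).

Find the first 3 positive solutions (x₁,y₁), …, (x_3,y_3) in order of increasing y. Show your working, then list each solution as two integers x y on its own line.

1079 84
2328481 181272
5024860919 391184892

d=165: √d = [12; 1,5,2,5,1,24] (ℓ=6, even), read p_5/q_5
step 0: (12, 1)  from 12·(1,0) + (0,1)
…
step 4: (912, 71)  from 5·(167,13) + (77,6)
step 5: (1079, 84)  from 1·(912,71) + (167,13)
(x₁, y₁) = (1079, 84);  1079² − 165·84² = 1 ✓
n=2: (1079,84)∘(1079,84) = (1079·1079+165·84·84, 1079·84+84·1079) = (2328481,181272)
n=3: (2328481,181272)∘(1079,84) = (1079·2328481+165·84·181272, 1079·181272+84·2328481) = (5024860919,391184892)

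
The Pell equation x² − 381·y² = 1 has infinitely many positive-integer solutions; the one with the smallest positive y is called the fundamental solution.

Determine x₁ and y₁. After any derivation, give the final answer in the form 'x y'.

1015 52

√381 → a₀=19, period (1,1,12,1,1,38); ℓ=6 even so k=5
i=0: a=19 ⇒ p=19, q=1
…
i=3: a=12 ⇒ p=488, q=25
i=4: a=1 ⇒ p=527, q=27
i=5: a=1 ⇒ p=1015, q=52
(x₁, y₁) = (1015, 52);  1015² − 381·52² = 1 ✓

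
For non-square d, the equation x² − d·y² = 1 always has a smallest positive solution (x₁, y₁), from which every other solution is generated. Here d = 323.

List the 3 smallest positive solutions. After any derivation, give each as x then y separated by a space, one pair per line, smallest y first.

18 1
647 36
23274 1295

√323 → a₀=17, period (1,34); ℓ=2 even so k=1
a_0=17:  p_0=17·1+0=17,  q_0=17·0+1=1
a_1=1:  p_1=1·17+1=18,  q_1=1·1+0=1
(x₁, y₁) = (18, 1);  18² − 323·1² = 1 ✓
(x_2, y_2) = (18·18 + 323·1·1, 18·1 + 1·18) = (647, 36)
(x_3, y_3) = (18·647 + 323·1·36, 18·36 + 1·647) = (23274, 1295)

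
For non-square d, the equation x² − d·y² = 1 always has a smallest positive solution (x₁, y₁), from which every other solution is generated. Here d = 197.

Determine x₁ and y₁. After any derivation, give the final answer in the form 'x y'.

[14; 28] for √197; ℓ=1 ⇒ convergent index 1
i=0: a=14 ⇒ p=14, q=1
i=1: a=28 ⇒ p=393, q=28
→ (393, 28).  Check: 393²=154449, 197·28²=154448, difference 1.

393 28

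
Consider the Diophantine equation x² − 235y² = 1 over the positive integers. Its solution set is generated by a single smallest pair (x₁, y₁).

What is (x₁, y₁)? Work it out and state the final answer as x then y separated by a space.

d=235: √d = [15; 3,30] (ℓ=2, even), read p_1/q_1
i=0: a=15 ⇒ p=15, q=1
i=1: a=3 ⇒ p=46, q=3
→ (46, 3).  Check: 46²=2116, 235·3²=2115, difference 1.

46 3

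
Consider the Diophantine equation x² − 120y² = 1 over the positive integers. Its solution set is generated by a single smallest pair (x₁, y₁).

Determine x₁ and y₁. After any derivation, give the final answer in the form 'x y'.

√120 = [10; 1,20, …], period ℓ=2 (even) → k=1
i=0: a=10 ⇒ p=10, q=1
i=1: a=1 ⇒ p=11, q=1
fundamental: x₁=11, y₁=1  (since 121 − 120·1 = 1)

11 1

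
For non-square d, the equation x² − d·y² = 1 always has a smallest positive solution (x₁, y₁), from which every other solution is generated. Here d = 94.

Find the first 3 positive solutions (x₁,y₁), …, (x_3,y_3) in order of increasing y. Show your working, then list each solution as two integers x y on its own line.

2143295 221064
9187426914049 947610731760
39382732335491159615 4062018686654877336

d=94: √d = [9; 1,2,3,1,1,…,2,1,18] (ℓ=16, even), read p_15/q_15
step 0: (9, 1)  from 9·(1,0) + (0,1)
step 1: (10, 1)  from 1·(9,1) + (1,0)
…
step 7: (1464, 151)  from 1·(1241,128) + (223,23)
…
step 10: (85038, 8771)  from 5·(14417,1487) + (12953,1336)
…
step 14: (1490361, 153719)  from 2·(652934,67345) + (184493,19029)
step 15: (2143295, 221064)  from 1·(1490361,153719) + (652934,67345)
fundamental: x₁=2143295, y₁=221064  (since 4593713457025 − 94·48869292096 = 1)
(2143295+221064√94)^2 = 9187426914049 + 947610731760√94
(2143295+221064√94)^3 = 39382732335491159615 + 4062018686654877336√94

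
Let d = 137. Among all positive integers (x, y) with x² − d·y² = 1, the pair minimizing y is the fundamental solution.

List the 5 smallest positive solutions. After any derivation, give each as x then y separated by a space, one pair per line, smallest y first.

d=137: √d = [11; 1,2,2,1,1,2,2,1,22] (ℓ=9, odd), read p_17/q_17
i=0: a=11 ⇒ p=11, q=1
…
i=2: a=2 ⇒ p=35, q=3
i=3: a=2 ⇒ p=82, q=7
i=4: a=1 ⇒ p=117, q=10
…
i=6: a=2 ⇒ p=515, q=44
…
i=8: a=1 ⇒ p=1744, q=149
…
i=10: a=1 ⇒ p=41341, q=3532
…
i=12: a=2 ⇒ p=285899, q=24426
i=13: a=1 ⇒ p=408178, q=34873
i=14: a=1 ⇒ p=694077, q=59299
i=15: a=2 ⇒ p=1796332, q=153471
i=16: a=2 ⇒ p=4286741, q=366241
i=17: a=1 ⇒ p=6083073, q=519712
fundamental: x₁=6083073, y₁=519712  (since 37003777123329 − 137·270100562944 = 1)
(x_2, y_2) = (6083073·6083073 + 137·519712·519712, 6083073·519712 + 519712·6083073) = (74007554246657, 6322892069952)
(x_3, y_3) = (6083073·74007554246657 + 137·519712·6322892069952, 6083073·6322892069952 + 519712·74007554246657) = (900386710067742990849, 76925228065277725280)
(x_4, y_4) = (6083073·900386710067742990849 + 137·519712·76925228065277725280, 6083073·76925228065277725280 + 519712·900386710067742990849) = (10954236171143757109591351297, 935883555725460013412300928)
(x_5, y_5) = (6083073·10954236171143757109591351297 + 137·519712·935883555725460013412300928, 6083073·935883555725460013412300928 + 519712·10954236171143757109591351297) = (133270836576615035597116312473600513, 11386095977955005515107946008258208)

6083073 519712
74007554246657 6322892069952
900386710067742990849 76925228065277725280
10954236171143757109591351297 935883555725460013412300928
133270836576615035597116312473600513 11386095977955005515107946008258208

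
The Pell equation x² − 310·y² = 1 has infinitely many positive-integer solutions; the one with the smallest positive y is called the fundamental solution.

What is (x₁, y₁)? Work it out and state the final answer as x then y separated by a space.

848719 48204

√310 = [17; 1,1,1,1,5,…,1,1,34, …], period ℓ=16 (even) → k=15
i=0: a=17 ⇒ p=17, q=1
…
i=4: a=1 ⇒ p=88, q=5
i=5: a=5 ⇒ p=493, q=28
…
i=14: a=1 ⇒ p=515017, q=29251
i=15: a=1 ⇒ p=848719, q=48204
fundamental: x₁=848719, y₁=48204  (since 720323940961 − 310·2323625616 = 1)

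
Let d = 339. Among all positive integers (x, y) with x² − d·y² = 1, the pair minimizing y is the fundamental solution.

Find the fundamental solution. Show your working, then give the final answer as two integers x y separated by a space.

97970 5321

√339 → a₀=18, period (2,2,2,1,17,1,2,2,2,36); ℓ=10 even so k=9
i=0: a=18 ⇒ p=18, q=1
…
i=2: a=2 ⇒ p=92, q=5
…
i=4: a=1 ⇒ p=313, q=17
…
i=6: a=1 ⇒ p=5855, q=318
…
i=8: a=2 ⇒ p=40359, q=2192
i=9: a=2 ⇒ p=97970, q=5321
fundamental: x₁=97970, y₁=5321  (since 9598120900 − 339·28313041 = 1)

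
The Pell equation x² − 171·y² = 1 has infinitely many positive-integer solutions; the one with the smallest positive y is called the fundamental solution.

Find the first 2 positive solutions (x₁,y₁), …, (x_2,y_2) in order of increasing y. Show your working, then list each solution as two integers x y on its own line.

d=171: √d = [13; 13,26] (ℓ=2, even), read p_1/q_1
i=0: a=13 ⇒ p=13, q=1
i=1: a=13 ⇒ p=170, q=13
(x₁, y₁) = (170, 13);  170² − 171·13² = 1 ✓
(x_2, y_2) = (170·170 + 171·13·13, 170·13 + 13·170) = (57799, 4420)

170 13
57799 4420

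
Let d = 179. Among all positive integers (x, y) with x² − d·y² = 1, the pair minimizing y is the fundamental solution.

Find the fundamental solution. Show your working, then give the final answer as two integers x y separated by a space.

4190210 313191

√179 = [13; 2,1,1,1,3,…,1,2,26, …], period ℓ=14 (even) → k=13
k=0  a_k=13  p_k/q_k = 13/1
…
k=5  a_k=3  p_k/q_k = 388/29
k=6  a_k=5  p_k/q_k = 2047/153
…
k=8  a_k=5  p_k/q_k = 137042/10243
k=9  a_k=3  p_k/q_k = 438125/32747
k=10  a_k=1  p_k/q_k = 575167/42990
…
k=12  a_k=1  p_k/q_k = 1588459/118727
k=13  a_k=2  p_k/q_k = 4190210/313191
→ (4190210, 313191).  Check: 4190210²=17557859844100, 179·313191²=17557859844099, difference 1.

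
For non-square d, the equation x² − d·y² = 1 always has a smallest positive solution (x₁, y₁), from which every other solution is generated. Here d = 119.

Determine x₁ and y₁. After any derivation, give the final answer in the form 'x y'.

120 11

d=119: √d = [10; 1,9,1,20] (ℓ=4, even), read p_3/q_3
a_0=10:  p_0=10·1+0=10,  q_0=10·0+1=1
a_1=1:  p_1=1·10+1=11,  q_1=1·1+0=1
a_2=9:  p_2=9·11+10=109,  q_2=9·1+1=10
a_3=1:  p_3=1·109+11=120,  q_3=1·10+1=11
fundamental: x₁=120, y₁=11  (since 14400 − 119·121 = 1)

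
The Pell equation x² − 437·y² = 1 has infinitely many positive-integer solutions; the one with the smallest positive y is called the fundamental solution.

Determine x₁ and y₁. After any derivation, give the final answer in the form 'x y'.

√437 = [20; 1,9,2,9,1,40, …], period ℓ=6 (even) → k=5
step 0: (20, 1)  from 20·(1,0) + (0,1)
step 1: (21, 1)  from 1·(20,1) + (1,0)
step 2: (209, 10)  from 9·(21,1) + (20,1)
…
step 4: (4160, 199)  from 9·(439,21) + (209,10)
step 5: (4599, 220)  from 1·(4160,199) + (439,21)
fundamental: x₁=4599, y₁=220  (since 21150801 − 437·48400 = 1)

4599 220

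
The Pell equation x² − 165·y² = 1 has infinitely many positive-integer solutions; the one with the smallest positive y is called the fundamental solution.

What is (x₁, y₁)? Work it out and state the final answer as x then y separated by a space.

1079 84

√165 = [12; 1,5,2,5,1,24, …], period ℓ=6 (even) → k=5
step 0: (12, 1)  from 12·(1,0) + (0,1)
…
step 2: (77, 6)  from 5·(13,1) + (12,1)
step 3: (167, 13)  from 2·(77,6) + (13,1)
step 4: (912, 71)  from 5·(167,13) + (77,6)
step 5: (1079, 84)  from 1·(912,71) + (167,13)
fundamental: x₁=1079, y₁=84  (since 1164241 − 165·7056 = 1)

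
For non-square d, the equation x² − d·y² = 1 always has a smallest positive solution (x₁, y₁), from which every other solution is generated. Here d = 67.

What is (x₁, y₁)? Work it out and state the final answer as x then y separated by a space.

48842 5967

√67 = [8; 5,2,1,1,7,1,1,2,5,16, …], period ℓ=10 (even) → k=9
a_0=8:  p_0=8·1+0=8,  q_0=8·0+1=1
…
a_8=2:  p_8=2·3577+1899=9053,  q_8=2·437+232=1106
a_9=5:  p_9=5·9053+3577=48842,  q_9=5·1106+437=5967
→ (48842, 5967).  Check: 48842²=2385540964, 67·5967²=2385540963, difference 1.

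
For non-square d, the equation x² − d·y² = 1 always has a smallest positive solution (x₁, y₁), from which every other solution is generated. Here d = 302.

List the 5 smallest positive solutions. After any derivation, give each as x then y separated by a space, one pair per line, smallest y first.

4276623 246092
36579008568257 2104885414632
312869258720405635599 18003602753159249380
2676047735673238042056036097 153989243234046232237072848
22888894590955867721004902116885263 1317107878734614996094061229615228

d=302: √d = [17; 2,1,1,1,4,…,1,2,34] (ℓ=16, even), read p_15/q_15
k=0  a_k=17  p_k/q_k = 17/1
…
k=7  a_k=1  p_k/q_k = 2068/119
k=8  a_k=16  p_k/q_k = 34513/1986
…
k=14  a_k=1  p_k/q_k = 1617193/93059
k=15  a_k=2  p_k/q_k = 4276623/246092
fundamental: x₁=4276623, y₁=246092  (since 18289504284129 − 302·60561272464 = 1)
(x_2, y_2) = (4276623·4276623 + 302·246092·246092, 4276623·246092 + 246092·4276623) = (36579008568257, 2104885414632)
(x_3, y_3) = (4276623·36579008568257 + 302·246092·2104885414632, 4276623·2104885414632 + 246092·36579008568257) = (312869258720405635599, 18003602753159249380)
(x_4, y_4) = (4276623·312869258720405635599 + 302·246092·18003602753159249380, 4276623·18003602753159249380 + 246092·312869258720405635599) = (2676047735673238042056036097, 153989243234046232237072848)
(x_5, y_5) = (4276623·2676047735673238042056036097 + 302·246092·153989243234046232237072848, 4276623·153989243234046232237072848 + 246092·2676047735673238042056036097) = (22888894590955867721004902116885263, 1317107878734614996094061229615228)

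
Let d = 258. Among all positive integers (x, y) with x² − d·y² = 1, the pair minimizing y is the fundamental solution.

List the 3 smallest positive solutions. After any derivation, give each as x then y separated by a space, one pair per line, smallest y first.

√258 = [16; 16,32, …], period ℓ=2 (even) → k=1
i=0: a=16 ⇒ p=16, q=1
i=1: a=16 ⇒ p=257, q=16
fundamental: x₁=257, y₁=16  (since 66049 − 258·256 = 1)
n=2: (257,16)∘(257,16) = (257·257+258·16·16, 257·16+16·257) = (132097,8224)
n=3: (132097,8224)∘(257,16) = (257·132097+258·16·8224, 257·8224+16·132097) = (67897601,4227120)

257 16
132097 8224
67897601 4227120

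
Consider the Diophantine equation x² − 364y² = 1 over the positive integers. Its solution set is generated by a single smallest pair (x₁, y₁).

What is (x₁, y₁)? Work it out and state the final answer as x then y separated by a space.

4954951 259710

√364 = [19; 12,1,2,3,1,8,1,3,2,1,12,38, …], period ℓ=12 (even) → k=11
a_0=19:  p_0=19·1+0=19,  q_0=19·0+1=1
a_1=12:  p_1=12·19+1=229,  q_1=12·1+0=12
a_2=1:  p_2=1·229+19=248,  q_2=1·12+1=13
…
a_4=3:  p_4=3·725+248=2423,  q_4=3·38+13=127
a_5=1:  p_5=1·2423+725=3148,  q_5=1·127+38=165
a_6=8:  p_6=8·3148+2423=27607,  q_6=8·165+127=1447
a_7=1:  p_7=1·27607+3148=30755,  q_7=1·1447+165=1612
…
a_9=2:  p_9=2·119872+30755=270499,  q_9=2·6283+1612=14178
a_10=1:  p_10=1·270499+119872=390371,  q_10=1·14178+6283=20461
a_11=12:  p_11=12·390371+270499=4954951,  q_11=12·20461+14178=259710
→ (4954951, 259710).  Check: 4954951²=24551539412401, 364·259710²=24551539412400, difference 1.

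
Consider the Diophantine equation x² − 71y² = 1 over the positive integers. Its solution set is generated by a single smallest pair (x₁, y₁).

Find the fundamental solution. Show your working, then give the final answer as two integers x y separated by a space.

d=71: √d = [8; 2,2,1,7,1,2,2,16] (ℓ=8, even), read p_7/q_7
k=0  a_k=8  p_k/q_k = 8/1
k=1  a_k=2  p_k/q_k = 17/2
k=2  a_k=2  p_k/q_k = 42/5
k=3  a_k=1  p_k/q_k = 59/7
k=4  a_k=7  p_k/q_k = 455/54
k=5  a_k=1  p_k/q_k = 514/61
k=6  a_k=2  p_k/q_k = 1483/176
k=7  a_k=2  p_k/q_k = 3480/413
(x₁, y₁) = (3480, 413);  3480² − 71·413² = 1 ✓

3480 413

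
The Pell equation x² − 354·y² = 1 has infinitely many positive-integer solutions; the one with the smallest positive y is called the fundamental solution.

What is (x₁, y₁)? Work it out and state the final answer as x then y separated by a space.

d=354: √d = [18; 1,4,2,2,18,2,2,4,1,36] (ℓ=10, even), read p_9/q_9
step 0: (18, 1)  from 18·(1,0) + (0,1)
step 1: (19, 1)  from 1·(18,1) + (1,0)
…
step 3: (207, 11)  from 2·(94,5) + (19,1)
…
step 5: (9351, 497)  from 18·(508,27) + (207,11)
…
step 7: (47771, 2539)  from 2·(19210,1021) + (9351,497)
step 8: (210294, 11177)  from 4·(47771,2539) + (19210,1021)
step 9: (258065, 13716)  from 1·(210294,11177) + (47771,2539)
→ (258065, 13716).  Check: 258065²=66597544225, 354·13716²=66597544224, difference 1.

258065 13716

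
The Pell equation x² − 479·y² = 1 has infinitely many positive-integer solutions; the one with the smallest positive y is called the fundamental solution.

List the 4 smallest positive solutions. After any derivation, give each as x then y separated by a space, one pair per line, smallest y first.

[21; 1,7,1,3,2,21,2,3,1,7,1,42] for √479; ℓ=12 ⇒ convergent index 11
i=0: a=21 ⇒ p=21, q=1
i=1: a=1 ⇒ p=22, q=1
…
i=3: a=1 ⇒ p=197, q=9
i=4: a=3 ⇒ p=766, q=35
…
i=7: a=2 ⇒ p=75879, q=3467
i=8: a=3 ⇒ p=264712, q=12095
i=9: a=1 ⇒ p=340591, q=15562
i=10: a=7 ⇒ p=2648849, q=121029
i=11: a=1 ⇒ p=2989440, q=136591
(x₁, y₁) = (2989440, 136591);  2989440² − 479·136591² = 1 ✓
(x_2, y_2) = (2989440·2989440 + 479·136591·136591, 2989440·136591 + 136591·2989440) = (17873503027199, 816661198080)
(x_3, y_3) = (2989440·17873503027199 + 479·136591·816661198080, 2989440·816661198080 + 136591·17873503027199) = (106863529779256567680, 4882719303976413809)
(x_4, y_4) = (2989440·106863529779256567680 + 479·136591·4882719303976413809, 2989440·4882719303976413809 + 136591·106863529779256567680) = (638924220926583633867571201, 29193192792157684333155840)

2989440 136591
17873503027199 816661198080
106863529779256567680 4882719303976413809
638924220926583633867571201 29193192792157684333155840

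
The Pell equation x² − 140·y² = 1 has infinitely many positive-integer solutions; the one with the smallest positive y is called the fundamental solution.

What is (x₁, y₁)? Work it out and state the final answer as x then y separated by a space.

71 6

√140 → a₀=11, period (1,4,1,22); ℓ=4 even so k=3
a_0=11:  p_0=11·1+0=11,  q_0=11·0+1=1
a_1=1:  p_1=1·11+1=12,  q_1=1·1+0=1
a_2=4:  p_2=4·12+11=59,  q_2=4·1+1=5
a_3=1:  p_3=1·59+12=71,  q_3=1·5+1=6
(x₁, y₁) = (71, 6);  71² − 140·6² = 1 ✓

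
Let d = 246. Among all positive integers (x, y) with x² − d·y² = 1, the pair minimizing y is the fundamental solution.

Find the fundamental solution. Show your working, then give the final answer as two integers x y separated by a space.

[15; 1,2,5,1,14,1,5,2,1,30] for √246; ℓ=10 ⇒ convergent index 9
step 0: (15, 1)  from 15·(1,0) + (0,1)
…
step 4: (298, 19)  from 1·(251,16) + (47,3)
…
step 8: (60777, 3875)  from 2·(28028,1787) + (4721,301)
step 9: (88805, 5662)  from 1·(60777,3875) + (28028,1787)
fundamental: x₁=88805, y₁=5662  (since 7886328025 − 246·32058244 = 1)

88805 5662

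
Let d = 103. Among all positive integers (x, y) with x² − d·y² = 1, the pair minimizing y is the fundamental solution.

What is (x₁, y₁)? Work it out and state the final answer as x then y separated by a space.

√103 = [10; 6,1,2,1,1,9,1,1,2,1,6,20, …], period ℓ=12 (even) → k=11
i=0: a=10 ⇒ p=10, q=1
…
i=2: a=1 ⇒ p=71, q=7
i=3: a=2 ⇒ p=203, q=20
i=4: a=1 ⇒ p=274, q=27
i=5: a=1 ⇒ p=477, q=47
i=6: a=9 ⇒ p=4567, q=450
i=7: a=1 ⇒ p=5044, q=497
i=8: a=1 ⇒ p=9611, q=947
…
i=10: a=1 ⇒ p=33877, q=3338
i=11: a=6 ⇒ p=227528, q=22419
fundamental: x₁=227528, y₁=22419  (since 51768990784 − 103·502611561 = 1)

227528 22419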